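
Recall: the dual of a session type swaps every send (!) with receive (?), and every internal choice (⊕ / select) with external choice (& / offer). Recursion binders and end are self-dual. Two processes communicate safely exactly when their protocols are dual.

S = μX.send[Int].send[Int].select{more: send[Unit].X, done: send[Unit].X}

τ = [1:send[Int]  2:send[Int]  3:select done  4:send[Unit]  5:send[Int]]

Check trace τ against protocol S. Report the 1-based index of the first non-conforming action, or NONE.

NONE

step 1: send[Int]  match  now at send[Int].select{more: send[Unit].μX.…, done: send[Unit].μX.…}
step 2: send[Int]  match  now at select{more: send[Unit].μX.…, done: send[Unit].μX.…}
step 3: select done  match  now at send[Unit].μX.…
step 4: send[Unit]  match  now at μX.…
step 5: send[Int]  match  now at send[Int].select{more: send[Unit].μX.…, done: send[Unit].μX.…}
all 5 steps conform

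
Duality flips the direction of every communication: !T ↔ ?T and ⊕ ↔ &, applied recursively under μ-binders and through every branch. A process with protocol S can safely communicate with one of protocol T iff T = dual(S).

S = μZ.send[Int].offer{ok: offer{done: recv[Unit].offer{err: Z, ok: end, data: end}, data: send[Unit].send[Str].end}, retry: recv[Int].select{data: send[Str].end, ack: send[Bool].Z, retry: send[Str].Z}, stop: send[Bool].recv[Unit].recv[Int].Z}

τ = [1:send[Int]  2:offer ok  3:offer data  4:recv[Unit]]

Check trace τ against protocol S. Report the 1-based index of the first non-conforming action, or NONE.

step 1: send[Int]  ✓  now at offer{ok: offer{done: recv[Unit].offer{err: μZ.…, ok: end, data: end}, data: send[Unit].send[Str].end}, retry: recv[Int].select{data: send[Str].end, ack: send[Bool].μZ.…, retry: send[Str].μZ.…}, stop: send[Bool].recv[Unit].recv[Int].μZ.…}
step 2: offer ok  ✓  now at offer{done: recv[Unit].offer{err: μZ.…, ok: end, data: end}, data: send[Unit].send[Str].end}
step 3: offer data  ✓  now at send[Unit].send[Str].end
step 4: got recv[Unit], protocol expects send[Unit]  ✗

4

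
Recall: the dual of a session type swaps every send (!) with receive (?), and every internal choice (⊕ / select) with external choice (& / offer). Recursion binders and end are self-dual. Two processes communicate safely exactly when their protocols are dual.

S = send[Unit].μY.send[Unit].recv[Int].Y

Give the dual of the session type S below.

recv[Unit].μY.recv[Unit].send[Int].Y

send[Unit] ↦ recv[Unit]
  μY ↦ μY  (binder kept)
    send[Unit] ↦ recv[Unit]
      recv[Int] ↦ send[Int]
        Y self-dual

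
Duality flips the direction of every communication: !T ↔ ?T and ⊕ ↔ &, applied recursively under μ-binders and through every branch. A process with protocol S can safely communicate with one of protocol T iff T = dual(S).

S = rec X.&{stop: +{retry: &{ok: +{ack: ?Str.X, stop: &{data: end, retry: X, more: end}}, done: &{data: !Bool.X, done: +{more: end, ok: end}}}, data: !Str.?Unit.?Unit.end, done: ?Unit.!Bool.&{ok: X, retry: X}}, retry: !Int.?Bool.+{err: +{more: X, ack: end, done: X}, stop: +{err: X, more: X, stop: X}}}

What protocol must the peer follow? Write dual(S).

rec X → rec X  (binder kept)
  &{stop,retry} → +{stop,retry}  (external→internal)
    case stop:
      +{retry,data,done} → &{retry,data,done}  (internal→external)
        case retry:
          &{ok,done} → +{ok,done}  (external→internal)
            case ok:
              +{ack,stop} → &{ack,stop}  (internal→external)
                case ack:
                  ?Str → !Str
                    X self-dual
                case stop:
                  &{data,retry,more} → +{data,retry,more}  (external→internal)
                    case data:
                      end self-dual
                    case retry:
                      X self-dual
                    case more:
                      end self-dual
            case done:
              &{data,done} → +{data,done}  (external→internal)
                case data:
                  !Bool → ?Bool
                    X self-dual
                case done:
                  +{more,ok} → &{more,ok}  (internal→external)
                    case more:
                      end self-dual
                    case ok:
                      end self-dual
        case data:
          !Str → ?Str
            ?Unit → !Unit
              ?Unit → !Unit
                end self-dual
        case done:
          ?Unit → !Unit
            !Bool → ?Bool
              &{ok,retry} → +{ok,retry}  (external→internal)
                case ok:
                  X self-dual
                case retry:
                  X self-dual
    case retry:
      !Int → ?Int
        ?Bool → !Bool
          +{err,stop} → &{err,stop}  (internal→external)
            case err:
              +{more,ack,done} → &{more,ack,done}  (internal→external)
                case more:
                  X self-dual
                case ack:
                  end self-dual
                case done:
                  X self-dual
            case stop:
              +{err,more,stop} → &{err,more,stop}  (internal→external)
                case err:
                  X self-dual
                case more:
                  X self-dual
                case stop:
                  X self-dual

rec X.+{stop: &{retry: +{ok: &{ack: !Str.X, stop: +{data: end, retry: X, more: end}}, done: +{data: ?Bool.X, done: &{more: end, ok: end}}}, data: ?Str.!Unit.!Unit.end, done: !Unit.?Bool.+{ok: X, retry: X}}, retry: ?Int.!Bool.&{err: &{more: X, ack: end, done: X}, stop: &{err: X, more: X, stop: X}}}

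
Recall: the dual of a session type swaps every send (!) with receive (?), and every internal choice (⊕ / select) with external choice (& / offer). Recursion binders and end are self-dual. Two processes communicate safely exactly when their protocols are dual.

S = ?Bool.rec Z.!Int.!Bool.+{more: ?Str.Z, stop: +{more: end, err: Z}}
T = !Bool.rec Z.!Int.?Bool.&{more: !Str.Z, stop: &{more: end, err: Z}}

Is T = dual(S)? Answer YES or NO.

?Bool ‖ !Bool  ✓
  rec Z ‖ rec Z  ✓ (binder kept)
    !Int ‖ !Int  ✗ same direction on both sides — not dual

NO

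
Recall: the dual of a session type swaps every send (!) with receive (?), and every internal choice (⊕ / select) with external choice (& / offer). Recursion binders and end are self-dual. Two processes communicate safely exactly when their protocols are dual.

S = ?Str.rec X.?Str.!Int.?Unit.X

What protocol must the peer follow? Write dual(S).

!Str.rec X.!Str.?Int.!Unit.X

?Str → !Str
  rec X → rec X  (μ self-dual)
    ?Str → !Str
      !Int → ?Int
        ?Unit → !Unit
          dual(X) = X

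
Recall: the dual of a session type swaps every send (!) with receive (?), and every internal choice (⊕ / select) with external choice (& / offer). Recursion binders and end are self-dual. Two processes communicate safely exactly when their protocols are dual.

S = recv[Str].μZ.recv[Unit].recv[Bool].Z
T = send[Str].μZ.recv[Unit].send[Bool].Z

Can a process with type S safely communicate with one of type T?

NO

recv[Str] vs send[Str]  match
  μZ vs μZ  match (rec unchanged)
    recv[Unit] vs recv[Unit]  ✗ same direction on both sides — not dual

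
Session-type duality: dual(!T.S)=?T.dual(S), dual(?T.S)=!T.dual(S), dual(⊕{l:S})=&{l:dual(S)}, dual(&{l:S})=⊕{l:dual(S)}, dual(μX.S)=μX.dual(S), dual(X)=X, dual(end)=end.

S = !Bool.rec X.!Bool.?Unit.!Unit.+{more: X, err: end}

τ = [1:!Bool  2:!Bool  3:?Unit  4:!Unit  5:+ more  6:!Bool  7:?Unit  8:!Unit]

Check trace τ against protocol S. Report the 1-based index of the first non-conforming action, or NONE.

NONE

[1] !Bool  ok  cont: rec X.…
[2] !Bool  ok  cont: ?Unit.!Unit.+{more: rec X.…, err: end}
[3] ?Unit  ok  cont: !Unit.+{more: rec X.…, err: end}
[4] !Unit  ok  cont: +{more: rec X.…, err: end}
[5] + more  ok  cont: rec X.…
[6] !Bool  ok  cont: ?Unit.!Unit.+{more: rec X.…, err: end}
[7] ?Unit  ok  cont: !Unit.+{more: rec X.…, err: end}
[8] !Unit  ok  cont: +{more: rec X.…, err: end}
all 8 steps conform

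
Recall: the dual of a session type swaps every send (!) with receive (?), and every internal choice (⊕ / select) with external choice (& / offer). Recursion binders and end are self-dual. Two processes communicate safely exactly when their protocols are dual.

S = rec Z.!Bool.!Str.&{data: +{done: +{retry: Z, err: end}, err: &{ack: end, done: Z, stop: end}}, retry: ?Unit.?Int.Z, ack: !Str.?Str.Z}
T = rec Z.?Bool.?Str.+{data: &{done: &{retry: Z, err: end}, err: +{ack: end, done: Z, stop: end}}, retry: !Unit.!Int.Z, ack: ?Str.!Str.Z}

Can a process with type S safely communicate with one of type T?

YES

rec Z ‖ rec Z  match (binder kept)
  !Bool ‖ ?Bool  match
    !Str ‖ ?Str  match
      &{data,retry,ack} ‖ +{data,retry,ack}  match label sets agree
        [data]
          +{done,err} ‖ &{done,err}  match label sets agree
            [done]
              +{retry,err} ‖ &{retry,err}  match label sets agree
                [retry]
                  Z ‖ Z  match
                [err]
                  end ‖ end  match
            [err]
              &{ack,done,stop} ‖ +{ack,done,stop}  match label sets agree
                [ack]
                  end ‖ end  match
                [done]
                  Z ‖ Z  match
                [stop]
                  end ‖ end  match
        [retry]
          ?Unit ‖ !Unit  match
            ?Int ‖ !Int  match
              Z ‖ Z  match
        [ack]
          !Str ‖ ?Str  match
            ?Str ‖ !Str  match
              Z ‖ Z  match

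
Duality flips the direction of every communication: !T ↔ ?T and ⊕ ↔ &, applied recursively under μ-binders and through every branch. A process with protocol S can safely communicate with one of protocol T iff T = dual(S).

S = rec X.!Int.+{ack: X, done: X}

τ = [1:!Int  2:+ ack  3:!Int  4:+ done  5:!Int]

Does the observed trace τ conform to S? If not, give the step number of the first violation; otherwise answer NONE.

@1 !Int  ok  residual = +{ack: rec X.…, done: rec X.…}
@2 + ack  ok  residual = rec X.…
@3 !Int  ok  residual = +{ack: rec X.…, done: rec X.…}
@4 + done  ok  residual = rec X.…
@5 !Int  ok  residual = +{ack: rec X.…, done: rec X.…}
trace exhausted — no violation

NONE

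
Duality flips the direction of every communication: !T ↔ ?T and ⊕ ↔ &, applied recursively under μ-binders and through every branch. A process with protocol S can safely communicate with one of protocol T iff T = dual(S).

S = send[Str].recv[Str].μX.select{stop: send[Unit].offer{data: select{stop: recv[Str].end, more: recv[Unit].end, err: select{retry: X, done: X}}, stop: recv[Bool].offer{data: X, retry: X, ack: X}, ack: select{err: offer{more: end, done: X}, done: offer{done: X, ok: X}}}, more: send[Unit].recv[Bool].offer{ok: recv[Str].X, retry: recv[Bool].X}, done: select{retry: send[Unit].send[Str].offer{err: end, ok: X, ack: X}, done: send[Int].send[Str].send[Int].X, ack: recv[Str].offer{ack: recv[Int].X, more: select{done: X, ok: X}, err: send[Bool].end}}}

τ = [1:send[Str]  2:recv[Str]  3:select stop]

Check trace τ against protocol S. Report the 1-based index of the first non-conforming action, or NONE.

NONE

[1] send[Str]  ✓  cont: recv[Str].μX.…
[2] recv[Str]  ✓  cont: μX.…
[3] select stop  ✓  cont: send[Unit].offer{data: select{stop: recv[Str].end, more: recv[Unit].end, err: select{retry: μX.…, done: μX.…}}, stop: recv[Bool].offer{data: μX.…, retry: μX.…, ack: μX.…}, ack: select{err: offer{more: end, done: μX.…}, done: offer{done: μX.…, ok: μX.…}}}
trace exhausted — no violation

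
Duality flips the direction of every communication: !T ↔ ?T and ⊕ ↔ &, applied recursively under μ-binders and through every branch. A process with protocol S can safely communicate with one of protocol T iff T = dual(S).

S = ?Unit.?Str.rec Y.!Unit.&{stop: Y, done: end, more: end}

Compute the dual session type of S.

?Unit = !Unit
  ?Str = !Str
    rec Y = rec Y  (rec unchanged)
      !Unit = ?Unit
        &{stop,done,more} = +{stop,done,more}  (external→internal)
          case stop:
            dual(Y) = Y
          case done:
            dual(end) = end
          case more:
            dual(end) = end

!Unit.!Str.rec Y.?Unit.+{stop: Y, done: end, more: end}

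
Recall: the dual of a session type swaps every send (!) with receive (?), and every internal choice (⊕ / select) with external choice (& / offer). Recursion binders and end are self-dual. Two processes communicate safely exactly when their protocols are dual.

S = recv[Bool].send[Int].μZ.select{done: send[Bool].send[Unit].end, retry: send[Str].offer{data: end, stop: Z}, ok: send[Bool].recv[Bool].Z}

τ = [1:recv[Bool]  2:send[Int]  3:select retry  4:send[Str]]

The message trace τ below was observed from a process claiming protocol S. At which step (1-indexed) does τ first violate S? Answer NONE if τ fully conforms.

NONE

@1 recv[Bool]  ok  cont: send[Int].μZ.…
@2 send[Int]  ok  cont: μZ.…
@3 select retry  ok  cont: send[Str].offer{data: end, stop: μZ.…}
@4 send[Str]  ok  cont: offer{data: end, stop: μZ.…}
τ conforms to S (length 4)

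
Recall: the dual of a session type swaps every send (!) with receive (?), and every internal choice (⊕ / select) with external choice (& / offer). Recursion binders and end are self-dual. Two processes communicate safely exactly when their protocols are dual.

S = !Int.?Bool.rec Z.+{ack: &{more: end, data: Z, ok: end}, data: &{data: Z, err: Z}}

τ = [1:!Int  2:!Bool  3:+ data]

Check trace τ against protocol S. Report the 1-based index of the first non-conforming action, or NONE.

2

[1] !Int  match  residual = ?Bool.rec Z.…
[2] got !Bool, protocol expects ?Bool  ✗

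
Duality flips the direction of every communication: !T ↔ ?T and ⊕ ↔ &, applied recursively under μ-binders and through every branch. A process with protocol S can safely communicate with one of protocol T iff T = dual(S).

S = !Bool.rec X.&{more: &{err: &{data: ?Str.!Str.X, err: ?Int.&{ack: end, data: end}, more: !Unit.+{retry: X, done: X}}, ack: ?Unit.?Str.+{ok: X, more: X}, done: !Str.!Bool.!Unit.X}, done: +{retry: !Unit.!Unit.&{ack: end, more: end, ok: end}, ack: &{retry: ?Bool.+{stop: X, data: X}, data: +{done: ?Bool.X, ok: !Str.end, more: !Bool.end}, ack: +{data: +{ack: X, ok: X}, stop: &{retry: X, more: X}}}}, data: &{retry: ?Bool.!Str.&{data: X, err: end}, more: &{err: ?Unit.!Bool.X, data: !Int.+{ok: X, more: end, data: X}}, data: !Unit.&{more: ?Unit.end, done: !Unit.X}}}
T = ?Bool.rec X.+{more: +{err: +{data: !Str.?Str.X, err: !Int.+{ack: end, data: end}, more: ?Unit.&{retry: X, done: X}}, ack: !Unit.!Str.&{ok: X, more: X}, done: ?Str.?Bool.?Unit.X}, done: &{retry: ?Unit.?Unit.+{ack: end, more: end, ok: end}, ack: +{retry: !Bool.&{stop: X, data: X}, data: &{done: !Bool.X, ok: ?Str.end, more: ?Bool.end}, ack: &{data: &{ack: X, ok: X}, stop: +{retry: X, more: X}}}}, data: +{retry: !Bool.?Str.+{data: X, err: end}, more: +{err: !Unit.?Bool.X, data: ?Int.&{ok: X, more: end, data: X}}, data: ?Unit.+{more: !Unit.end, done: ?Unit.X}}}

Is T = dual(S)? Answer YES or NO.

YES

!Bool vs ?Bool  ✓
  rec X vs rec X  ✓ (rec unchanged)
    &{more,done,data} vs +{more,done,data}  ✓ label sets agree
      [more]
        &{err,ack,done} vs +{err,ack,done}  ✓ label sets agree
          [err]
            &{data,err,more} vs +{data,err,more}  ✓ label sets agree
              [data]
                ?Str vs !Str  ✓
                  !Str vs ?Str  ✓
                    X vs X  ✓
              [err]
                ?Int vs !Int  ✓
                  &{ack,data} vs +{ack,data}  ✓ label sets agree
                    [ack]
                      end vs end  ✓
                    [data]
                      end vs end  ✓
              [more]
                !Unit vs ?Unit  ✓
                  +{retry,done} vs &{retry,done}  ✓ label sets agree
                    [retry]
                      X vs X  ✓
                    [done]
                      X vs X  ✓
          [ack]
            ?Unit vs !Unit  ✓
              ?Str vs !Str  ✓
                +{ok,more} vs &{ok,more}  ✓ label sets agree
                  [ok]
                    X vs X  ✓
                  [more]
                    X vs X  ✓
          [done]
            !Str vs ?Str  ✓
              !Bool vs ?Bool  ✓
                !Unit vs ?Unit  ✓
                  X vs X  ✓
      [done]
        +{retry,ack} vs &{retry,ack}  ✓ label sets agree
          [retry]
            !Unit vs ?Unit  ✓
              !Unit vs ?Unit  ✓
                &{ack,more,ok} vs +{ack,more,ok}  ✓ label sets agree
                  [ack]
                    end vs end  ✓
                  [more]
                    end vs end  ✓
                  [ok]
                    end vs end  ✓
          [ack]
            &{retry,data,ack} vs +{retry,data,ack}  ✓ label sets agree
              [retry]
                ?Bool vs !Bool  ✓
                  +{stop,data} vs &{stop,data}  ✓ label sets agree
                    [stop]
                      X vs X  ✓
                    [data]
                      X vs X  ✓
              [data]
                +{done,ok,more} vs &{done,ok,more}  ✓ label sets agree
                  [done]
                    ?Bool vs !Bool  ✓
                      X vs X  ✓
                  [ok]
                    !Str vs ?Str  ✓
                      end vs end  ✓
                  [more]
                    !Bool vs ?Bool  ✓
                      end vs end  ✓
              [ack]
                +{data,stop} vs &{data,stop}  ✓ label sets agree
                  [data]
                    +{ack,ok} vs &{ack,ok}  ✓ label sets agree
                      [ack]
                        X vs X  ✓
                      [ok]
                        X vs X  ✓
                  [stop]
                    &{retry,more} vs +{retry,more}  ✓ label sets agree
                      [retry]
                        X vs X  ✓
                      [more]
                        X vs X  ✓
      [data]
        &{retry,more,data} vs +{retry,more,data}  ✓ label sets agree
          [retry]
            ?Bool vs !Bool  ✓
              !Str vs ?Str  ✓
                &{data,err} vs +{data,err}  ✓ label sets agree
                  [data]
                    X vs X  ✓
                  [err]
                    end vs end  ✓
          [more]
            &{err,data} vs +{err,data}  ✓ label sets agree
              [err]
                ?Unit vs !Unit  ✓
                  !Bool vs ?Bool  ✓
                    X vs X  ✓
              [data]
                !Int vs ?Int  ✓
                  +{ok,more,data} vs &{ok,more,data}  ✓ label sets agree
                    [ok]
                      X vs X  ✓
                    [more]
                      end vs end  ✓
                    [data]
                      X vs X  ✓
          [data]
            !Unit vs ?Unit  ✓
              &{more,done} vs +{more,done}  ✓ label sets agree
                [more]
                  ?Unit vs !Unit  ✓
                    end vs end  ✓
                [done]
                  !Unit vs ?Unit  ✓
                    X vs X  ✓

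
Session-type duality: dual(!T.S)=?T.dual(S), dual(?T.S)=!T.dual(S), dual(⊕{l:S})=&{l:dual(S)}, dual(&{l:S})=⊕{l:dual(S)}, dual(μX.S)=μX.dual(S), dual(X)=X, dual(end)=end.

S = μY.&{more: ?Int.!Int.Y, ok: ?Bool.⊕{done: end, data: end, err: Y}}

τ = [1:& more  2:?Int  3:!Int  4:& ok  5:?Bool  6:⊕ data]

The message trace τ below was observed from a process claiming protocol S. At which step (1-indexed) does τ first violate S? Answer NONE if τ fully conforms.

NONE

@1 & more  ✓  residual = ?Int.!Int.μY.…
@2 ?Int  ✓  residual = !Int.μY.…
@3 !Int  ✓  residual = μY.…
@4 & ok  ✓  residual = ?Bool.⊕{done: end, data: end, err: μY.…}
@5 ?Bool  ✓  residual = ⊕{done: end, data: end, err: μY.…}
@6 ⊕ data  ✓  residual = end
all 6 steps conform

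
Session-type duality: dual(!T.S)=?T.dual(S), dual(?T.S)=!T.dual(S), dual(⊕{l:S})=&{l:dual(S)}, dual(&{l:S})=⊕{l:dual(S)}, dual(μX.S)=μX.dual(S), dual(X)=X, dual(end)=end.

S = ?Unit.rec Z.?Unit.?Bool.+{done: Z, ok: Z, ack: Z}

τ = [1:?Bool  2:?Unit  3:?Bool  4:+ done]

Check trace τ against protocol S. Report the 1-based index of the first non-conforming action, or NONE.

1

[1] got ?Bool, protocol expects ?Unit  ✗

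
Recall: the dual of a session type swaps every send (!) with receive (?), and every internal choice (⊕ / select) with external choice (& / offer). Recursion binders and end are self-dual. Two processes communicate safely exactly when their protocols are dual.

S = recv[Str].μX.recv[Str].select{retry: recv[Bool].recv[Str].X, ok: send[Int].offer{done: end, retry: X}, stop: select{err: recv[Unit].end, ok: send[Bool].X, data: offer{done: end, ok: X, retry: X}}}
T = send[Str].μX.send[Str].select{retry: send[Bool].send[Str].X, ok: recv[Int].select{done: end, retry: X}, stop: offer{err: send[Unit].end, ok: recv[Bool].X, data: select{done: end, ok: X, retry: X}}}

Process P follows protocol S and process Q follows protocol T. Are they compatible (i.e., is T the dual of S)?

NO

recv[Str] | send[Str]  ok
  μX | μX  ok (rec unchanged)
    recv[Str] | send[Str]  ok
      select{retry,ok,stop} | select{retry,ok,stop}  ✗ choice polarity not flipped — not dual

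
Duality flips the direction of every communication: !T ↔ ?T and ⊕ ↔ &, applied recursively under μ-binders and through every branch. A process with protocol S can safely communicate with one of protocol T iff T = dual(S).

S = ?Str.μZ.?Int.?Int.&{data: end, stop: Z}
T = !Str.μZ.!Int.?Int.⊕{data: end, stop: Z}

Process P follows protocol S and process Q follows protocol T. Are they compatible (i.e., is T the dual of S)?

?Str | !Str  match
  μZ | μZ  match (rec unchanged)
    ?Int | !Int  match
      ?Int | ?Int  ✗ same direction on both sides — not dual

NO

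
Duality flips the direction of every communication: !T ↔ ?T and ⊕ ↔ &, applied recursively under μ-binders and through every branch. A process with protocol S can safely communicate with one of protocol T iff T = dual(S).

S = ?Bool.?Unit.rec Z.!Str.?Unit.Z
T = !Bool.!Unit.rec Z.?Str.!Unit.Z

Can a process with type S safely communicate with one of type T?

YES

?Bool vs !Bool  match
  ?Unit vs !Unit  match
    rec Z vs rec Z  match (rec unchanged)
      !Str vs ?Str  match
        ?Unit vs !Unit  match
          Z vs Z  match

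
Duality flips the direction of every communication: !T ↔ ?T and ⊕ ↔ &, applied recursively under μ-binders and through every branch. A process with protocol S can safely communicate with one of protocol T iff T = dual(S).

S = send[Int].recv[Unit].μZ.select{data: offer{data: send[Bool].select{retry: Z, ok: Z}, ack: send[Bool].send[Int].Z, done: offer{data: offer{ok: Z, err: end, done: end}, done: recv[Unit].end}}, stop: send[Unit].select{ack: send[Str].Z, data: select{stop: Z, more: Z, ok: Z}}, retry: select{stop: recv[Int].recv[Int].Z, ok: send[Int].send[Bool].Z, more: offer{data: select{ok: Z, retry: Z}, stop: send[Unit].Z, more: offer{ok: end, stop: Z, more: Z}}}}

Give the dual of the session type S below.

recv[Int].send[Unit].μZ.offer{data: select{data: recv[Bool].offer{retry: Z, ok: Z}, ack: recv[Bool].recv[Int].Z, done: select{data: select{ok: Z, err: end, done: end}, done: send[Unit].end}}, stop: recv[Unit].offer{ack: recv[Str].Z, data: offer{stop: Z, more: Z, ok: Z}}, retry: offer{stop: send[Int].send[Int].Z, ok: recv[Int].recv[Bool].Z, more: select{data: offer{ok: Z, retry: Z}, stop: recv[Unit].Z, more: select{ok: end, stop: Z, more: Z}}}}

send[Int] → recv[Int]
  recv[Unit] → send[Unit]
    μZ → μZ  (μ self-dual)
      select{data,stop,retry} → offer{data,stop,retry}  (internal→external)
        • data:
          offer{data,ack,done} → select{data,ack,done}  (&→⊕)
            • data:
              send[Bool] → recv[Bool]
                select{retry,ok} → offer{retry,ok}  (internal→external)
                  • retry:
                    dual(Z) = Z
                  • ok:
                    dual(Z) = Z
            • ack:
              send[Bool] → recv[Bool]
                send[Int] → recv[Int]
                  dual(Z) = Z
            • done:
              offer{data,done} → select{data,done}  (&→⊕)
                • data:
                  offer{ok,err,done} → select{ok,err,done}  (&→⊕)
                    • ok:
                      dual(Z) = Z
                    • err:
                      dual(end) = end
                    • done:
                      dual(end) = end
                • done:
                  recv[Unit] → send[Unit]
                    dual(end) = end
        • stop:
          send[Unit] → recv[Unit]
            select{ack,data} → offer{ack,data}  (internal→external)
              • ack:
                send[Str] → recv[Str]
                  dual(Z) = Z
              • data:
                select{stop,more,ok} → offer{stop,more,ok}  (internal→external)
                  • stop:
                    dual(Z) = Z
                  • more:
                    dual(Z) = Z
                  • ok:
                    dual(Z) = Z
        • retry:
          select{stop,ok,more} → offer{stop,ok,more}  (internal→external)
            • stop:
              recv[Int] → send[Int]
                recv[Int] → send[Int]
                  dual(Z) = Z
            • ok:
              send[Int] → recv[Int]
                send[Bool] → recv[Bool]
                  dual(Z) = Z
            • more:
              offer{data,stop,more} → select{data,stop,more}  (&→⊕)
                • data:
                  select{ok,retry} → offer{ok,retry}  (internal→external)
                    • ok:
                      dual(Z) = Z
                    • retry:
                      dual(Z) = Z
                • stop:
                  send[Unit] → recv[Unit]
                    dual(Z) = Z
                • more:
                  offer{ok,stop,more} → select{ok,stop,more}  (&→⊕)
                    • ok:
                      dual(end) = end
                    • stop:
                      dual(Z) = Z
                    • more:
                      dual(Z) = Z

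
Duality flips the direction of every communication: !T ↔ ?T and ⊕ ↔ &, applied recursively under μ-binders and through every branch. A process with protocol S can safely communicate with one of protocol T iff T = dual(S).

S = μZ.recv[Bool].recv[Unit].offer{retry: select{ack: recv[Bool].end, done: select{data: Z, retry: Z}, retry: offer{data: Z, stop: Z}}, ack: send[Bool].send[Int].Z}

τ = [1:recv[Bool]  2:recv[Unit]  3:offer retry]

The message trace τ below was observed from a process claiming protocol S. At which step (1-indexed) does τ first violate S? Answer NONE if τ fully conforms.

NONE

[1] recv[Bool]  match  now at recv[Unit].offer{retry: select{ack: recv[Bool].end, done: select{data: μZ.…, retry: μZ.…}, retry: offer{data: μZ.…, stop: μZ.…}}, ack: send[Bool].send[Int].μZ.…}
[2] recv[Unit]  match  now at offer{retry: select{ack: recv[Bool].end, done: select{data: μZ.…, retry: μZ.…}, retry: offer{data: μZ.…, stop: μZ.…}}, ack: send[Bool].send[Int].μZ.…}
[3] offer retry  match  now at select{ack: recv[Bool].end, done: select{data: μZ.…, retry: μZ.…}, retry: offer{data: μZ.…, stop: μZ.…}}
all 3 steps conform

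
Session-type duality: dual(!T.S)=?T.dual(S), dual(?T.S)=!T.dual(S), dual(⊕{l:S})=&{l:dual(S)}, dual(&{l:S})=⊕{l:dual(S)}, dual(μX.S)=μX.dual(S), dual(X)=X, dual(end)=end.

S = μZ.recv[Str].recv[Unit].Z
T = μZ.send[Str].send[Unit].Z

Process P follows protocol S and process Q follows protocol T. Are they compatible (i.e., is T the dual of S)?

μZ ‖ μZ  ✓ (binder kept)
  recv[Str] ‖ send[Str]  ✓
    recv[Unit] ‖ send[Unit]  ✓
      Z ‖ Z  ✓

YES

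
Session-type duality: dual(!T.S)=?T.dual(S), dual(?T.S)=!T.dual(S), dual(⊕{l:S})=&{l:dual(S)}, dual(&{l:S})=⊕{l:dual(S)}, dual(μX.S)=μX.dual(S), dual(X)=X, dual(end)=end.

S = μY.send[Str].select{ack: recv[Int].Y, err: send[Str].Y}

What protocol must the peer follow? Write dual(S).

μY → μY  (binder kept)
  send[Str] → recv[Str]
    select{ack,err} → offer{ack,err}  (⊕→&)
      • ack:
        recv[Int] → send[Int]
          Y ↦ Y
      • err:
        send[Str] → recv[Str]
          Y ↦ Y

μY.recv[Str].offer{ack: send[Int].Y, err: recv[Str].Y}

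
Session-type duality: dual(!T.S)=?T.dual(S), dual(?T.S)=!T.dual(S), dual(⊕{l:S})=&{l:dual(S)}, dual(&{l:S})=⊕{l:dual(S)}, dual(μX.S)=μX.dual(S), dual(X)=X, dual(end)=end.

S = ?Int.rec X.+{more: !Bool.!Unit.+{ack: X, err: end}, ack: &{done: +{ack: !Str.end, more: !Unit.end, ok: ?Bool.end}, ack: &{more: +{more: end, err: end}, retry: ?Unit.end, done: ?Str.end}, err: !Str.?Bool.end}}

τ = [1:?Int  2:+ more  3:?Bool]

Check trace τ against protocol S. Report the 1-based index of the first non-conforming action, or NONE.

[1] ?Int  match  now at rec X.…
[2] + more  match  now at !Bool.!Unit.+{ack: rec X.…, err: end}
[3] got ?Bool, protocol expects !Bool  ✗

3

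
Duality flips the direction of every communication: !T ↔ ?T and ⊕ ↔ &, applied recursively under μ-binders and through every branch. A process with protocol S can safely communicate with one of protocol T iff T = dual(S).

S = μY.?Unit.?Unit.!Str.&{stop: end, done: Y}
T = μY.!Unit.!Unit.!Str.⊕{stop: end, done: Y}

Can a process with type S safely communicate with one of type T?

NO

μY ‖ μY  match (binder kept)
  ?Unit ‖ !Unit  match
    ?Unit ‖ !Unit  match
      !Str ‖ !Str  ✗ same direction on both sides — not dual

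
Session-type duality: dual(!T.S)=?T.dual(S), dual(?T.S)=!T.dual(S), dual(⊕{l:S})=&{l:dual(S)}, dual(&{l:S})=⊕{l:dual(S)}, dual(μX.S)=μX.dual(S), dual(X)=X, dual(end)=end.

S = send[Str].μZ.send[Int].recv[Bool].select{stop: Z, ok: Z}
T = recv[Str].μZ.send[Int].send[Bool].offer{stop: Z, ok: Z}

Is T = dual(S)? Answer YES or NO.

send[Str] vs recv[Str]  ok
  μZ vs μZ  ok (binder kept)
    send[Int] vs send[Int]  ✗ same direction on both sides — not dual

NO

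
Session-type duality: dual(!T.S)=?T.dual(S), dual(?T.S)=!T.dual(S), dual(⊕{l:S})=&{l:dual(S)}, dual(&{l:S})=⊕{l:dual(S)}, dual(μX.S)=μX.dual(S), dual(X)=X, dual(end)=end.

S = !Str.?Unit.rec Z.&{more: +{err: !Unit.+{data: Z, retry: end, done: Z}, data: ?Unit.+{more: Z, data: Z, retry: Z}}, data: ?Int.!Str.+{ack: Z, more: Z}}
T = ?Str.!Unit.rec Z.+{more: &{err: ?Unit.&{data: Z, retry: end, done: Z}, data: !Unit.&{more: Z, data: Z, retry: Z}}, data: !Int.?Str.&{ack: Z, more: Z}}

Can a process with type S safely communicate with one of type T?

YES

!Str vs ?Str  ok
  ?Unit vs !Unit  ok
    rec Z vs rec Z  ok (μ self-dual)
      &{more,data} vs +{more,data}  ok label sets agree
        [more]
          +{err,data} vs &{err,data}  ok label sets agree
            [err]
              !Unit vs ?Unit  ok
                +{data,retry,done} vs &{data,retry,done}  ok label sets agree
                  [data]
                    Z vs Z  ok
                  [retry]
                    end vs end  ok
                  [done]
                    Z vs Z  ok
            [data]
              ?Unit vs !Unit  ok
                +{more,data,retry} vs &{more,data,retry}  ok label sets agree
                  [more]
                    Z vs Z  ok
                  [data]
                    Z vs Z  ok
                  [retry]
                    Z vs Z  ok
        [data]
          ?Int vs !Int  ok
            !Str vs ?Str  ok
              +{ack,more} vs &{ack,more}  ok label sets agree
                [ack]
                  Z vs Z  ok
                [more]
                  Z vs Z  ok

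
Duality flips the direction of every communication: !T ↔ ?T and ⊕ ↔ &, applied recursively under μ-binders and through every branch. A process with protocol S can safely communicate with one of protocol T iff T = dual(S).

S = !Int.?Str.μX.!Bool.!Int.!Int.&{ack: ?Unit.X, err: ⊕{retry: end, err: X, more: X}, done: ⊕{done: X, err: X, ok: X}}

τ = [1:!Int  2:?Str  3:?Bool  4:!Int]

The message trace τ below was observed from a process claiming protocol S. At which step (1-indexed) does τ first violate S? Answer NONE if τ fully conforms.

[1] !Int  ok  state: ?Str.μX.…
[2] ?Str  ok  state: μX.…
[3] got ?Bool, protocol expects !Bool  ✗

3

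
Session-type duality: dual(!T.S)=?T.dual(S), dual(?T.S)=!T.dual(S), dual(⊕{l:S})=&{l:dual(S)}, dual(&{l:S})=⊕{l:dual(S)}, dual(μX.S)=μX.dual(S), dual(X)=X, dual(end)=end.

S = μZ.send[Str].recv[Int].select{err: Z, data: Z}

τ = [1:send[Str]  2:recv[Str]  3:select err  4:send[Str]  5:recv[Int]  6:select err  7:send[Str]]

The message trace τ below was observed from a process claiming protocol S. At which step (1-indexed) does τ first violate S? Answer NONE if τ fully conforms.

[1] send[Str]  ok  cont: recv[Int].select{err: μZ.…, data: μZ.…}
[2] got recv[Str], protocol expects recv[Int]  ✗

2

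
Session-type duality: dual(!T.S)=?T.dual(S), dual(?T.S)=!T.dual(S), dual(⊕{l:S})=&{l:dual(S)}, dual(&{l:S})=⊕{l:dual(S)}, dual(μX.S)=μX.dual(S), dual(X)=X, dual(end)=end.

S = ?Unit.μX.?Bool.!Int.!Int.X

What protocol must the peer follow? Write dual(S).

?Unit ↦ !Unit
  μX ↦ μX  (binder kept)
    ?Bool ↦ !Bool
      !Int ↦ ?Int
        !Int ↦ ?Int
          dual(X) = X

!Unit.μX.!Bool.?Int.?Int.X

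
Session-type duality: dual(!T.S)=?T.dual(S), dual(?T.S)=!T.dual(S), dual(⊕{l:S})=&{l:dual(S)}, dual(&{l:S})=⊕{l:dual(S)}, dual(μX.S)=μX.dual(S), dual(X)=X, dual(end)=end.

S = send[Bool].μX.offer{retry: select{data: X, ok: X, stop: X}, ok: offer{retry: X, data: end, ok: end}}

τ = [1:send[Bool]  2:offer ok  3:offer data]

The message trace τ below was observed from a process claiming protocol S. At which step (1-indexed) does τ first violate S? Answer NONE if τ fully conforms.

@1 send[Bool]  ✓  now at μX.…
@2 offer ok  ✓  now at offer{retry: μX.…, data: end, ok: end}
@3 offer data  ✓  now at end
τ conforms to S (length 3)

NONE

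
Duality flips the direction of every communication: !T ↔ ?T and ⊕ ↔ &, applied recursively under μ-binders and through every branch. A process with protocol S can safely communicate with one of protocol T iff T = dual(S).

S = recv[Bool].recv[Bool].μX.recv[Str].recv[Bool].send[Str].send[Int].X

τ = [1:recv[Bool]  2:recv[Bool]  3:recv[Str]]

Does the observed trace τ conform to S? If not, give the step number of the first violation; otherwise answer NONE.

[1] recv[Bool]  ✓  state: recv[Bool].μX.…
[2] recv[Bool]  ✓  state: μX.…
[3] recv[Str]  ✓  state: recv[Bool].send[Str].send[Int].μX.…
all 3 steps conform

NONE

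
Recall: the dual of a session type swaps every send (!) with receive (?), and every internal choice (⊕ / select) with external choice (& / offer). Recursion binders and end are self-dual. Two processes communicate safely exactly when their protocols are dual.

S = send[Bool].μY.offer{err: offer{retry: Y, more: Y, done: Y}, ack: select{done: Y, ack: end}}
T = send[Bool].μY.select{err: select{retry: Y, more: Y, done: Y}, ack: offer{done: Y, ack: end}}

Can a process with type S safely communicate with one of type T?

send[Bool] ‖ send[Bool]  ✗ same direction on both sides — not dual

NO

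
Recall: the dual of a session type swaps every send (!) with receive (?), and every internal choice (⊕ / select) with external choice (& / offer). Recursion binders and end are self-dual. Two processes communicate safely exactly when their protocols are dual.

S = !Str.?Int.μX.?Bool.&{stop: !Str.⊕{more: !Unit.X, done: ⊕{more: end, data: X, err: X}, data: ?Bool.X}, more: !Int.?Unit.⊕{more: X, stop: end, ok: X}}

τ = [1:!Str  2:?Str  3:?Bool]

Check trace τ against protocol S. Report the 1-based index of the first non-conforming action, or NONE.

2

[1] !Str  match  residual = ?Int.μX.…
[2] got ?Str, protocol expects ?Int  ✗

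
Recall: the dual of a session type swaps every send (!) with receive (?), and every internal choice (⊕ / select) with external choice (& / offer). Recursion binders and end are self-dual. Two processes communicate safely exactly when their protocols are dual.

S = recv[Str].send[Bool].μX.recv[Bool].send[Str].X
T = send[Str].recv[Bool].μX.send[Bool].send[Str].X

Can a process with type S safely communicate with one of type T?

NO

recv[Str] ‖ send[Str]  ok
  send[Bool] ‖ recv[Bool]  ok
    μX ‖ μX  ok (rec unchanged)
      recv[Bool] ‖ send[Bool]  ok
        send[Str] ‖ send[Str]  ✗ same direction on both sides — not dual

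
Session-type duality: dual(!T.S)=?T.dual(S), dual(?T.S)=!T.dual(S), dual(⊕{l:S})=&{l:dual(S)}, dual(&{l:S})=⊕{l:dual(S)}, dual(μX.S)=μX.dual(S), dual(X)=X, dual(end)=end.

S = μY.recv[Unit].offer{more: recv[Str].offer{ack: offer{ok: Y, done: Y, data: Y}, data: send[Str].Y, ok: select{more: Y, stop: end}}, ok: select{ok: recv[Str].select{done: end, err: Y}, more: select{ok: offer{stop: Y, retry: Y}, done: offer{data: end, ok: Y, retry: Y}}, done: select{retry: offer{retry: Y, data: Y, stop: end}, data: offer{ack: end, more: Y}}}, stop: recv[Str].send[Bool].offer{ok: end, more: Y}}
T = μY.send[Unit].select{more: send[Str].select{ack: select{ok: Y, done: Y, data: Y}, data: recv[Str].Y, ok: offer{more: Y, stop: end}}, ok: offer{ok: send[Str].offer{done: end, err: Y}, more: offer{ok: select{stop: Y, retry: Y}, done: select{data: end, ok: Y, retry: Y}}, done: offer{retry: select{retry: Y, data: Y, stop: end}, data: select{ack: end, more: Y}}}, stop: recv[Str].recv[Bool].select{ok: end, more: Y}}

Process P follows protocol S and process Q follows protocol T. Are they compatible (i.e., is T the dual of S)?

μY vs μY  ✓ (μ self-dual)
  recv[Unit] vs send[Unit]  ✓
    offer{more,ok,stop} vs select{more,ok,stop}  ✓ labels match
      case more:
        recv[Str] vs send[Str]  ✓
          offer{ack,data,ok} vs select{ack,data,ok}  ✓ labels match
            case ack:
              offer{ok,done,data} vs select{ok,done,data}  ✓ labels match
                case ok:
                  Y vs Y  ✓
                case done:
                  Y vs Y  ✓
                case data:
                  Y vs Y  ✓
            case data:
              send[Str] vs recv[Str]  ✓
                Y vs Y  ✓
            case ok:
              select{more,stop} vs offer{more,stop}  ✓ labels match
                case more:
                  Y vs Y  ✓
                case stop:
                  end vs end  ✓
      case ok:
        select{ok,more,done} vs offer{ok,more,done}  ✓ labels match
          case ok:
            recv[Str] vs send[Str]  ✓
              select{done,err} vs offer{done,err}  ✓ labels match
                case done:
                  end vs end  ✓
                case err:
                  Y vs Y  ✓
          case more:
            select{ok,done} vs offer{ok,done}  ✓ labels match
              case ok:
                offer{stop,retry} vs select{stop,retry}  ✓ labels match
                  case stop:
                    Y vs Y  ✓
                  case retry:
                    Y vs Y  ✓
              case done:
                offer{data,ok,retry} vs select{data,ok,retry}  ✓ labels match
                  case data:
                    end vs end  ✓
                  case ok:
                    Y vs Y  ✓
                  case retry:
                    Y vs Y  ✓
          case done:
            select{retry,data} vs offer{retry,data}  ✓ labels match
              case retry:
                offer{retry,data,stop} vs select{retry,data,stop}  ✓ labels match
                  case retry:
                    Y vs Y  ✓
                  case data:
                    Y vs Y  ✓
                  case stop:
                    end vs end  ✓
              case data:
                offer{ack,more} vs select{ack,more}  ✓ labels match
                  case ack:
                    end vs end  ✓
                  case more:
                    Y vs Y  ✓
      case stop:
        recv[Str] vs recv[Str]  ✗ same direction on both sides — not dual

NO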